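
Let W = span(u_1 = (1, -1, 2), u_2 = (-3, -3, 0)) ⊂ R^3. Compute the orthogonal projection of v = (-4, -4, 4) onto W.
proj_W(v) = (-8/3, -16/3, 8/3)

Set up U = [u_1 | ... | u_2] ∈ R^(3×2). The projector onto W = col(U) is P = U (U^T U)^(-1) U^T.
Compute U^T U =
  [6, 0]
  [0, 18],
and U^T v = (8, 24).
Solve U^T U · c = U^T v for the coefficients: c = (4/3, 4/3). The projection is proj_W(v) = U c.
Check: (v - proj_W(v)) · u_1 = 0  (should be 0).
Check: (v - proj_W(v)) · u_2 = 0  (should be 0).
Result: proj_W(v) = (-8/3, -16/3, 8/3).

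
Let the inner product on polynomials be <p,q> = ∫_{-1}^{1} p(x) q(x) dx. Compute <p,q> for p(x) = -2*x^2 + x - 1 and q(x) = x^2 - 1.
<p,q> = 28/15

Expand the product: p(x)·q(x) = -2*x^4 + x^3 + x^2 - x + 1.
∫_{-1}^{1} of each monomial x^k gives [2/(k+1) if k even, 0 if k odd]. Integrating term-by-term (or equivalently evaluating the antiderivative F(x) = -2*x^5/5 + x^4/4 + x^3/3 - x^2/2 + x at the endpoints):
  F(1) − F(−1) = 41/60 − (-71/60) = 28/15.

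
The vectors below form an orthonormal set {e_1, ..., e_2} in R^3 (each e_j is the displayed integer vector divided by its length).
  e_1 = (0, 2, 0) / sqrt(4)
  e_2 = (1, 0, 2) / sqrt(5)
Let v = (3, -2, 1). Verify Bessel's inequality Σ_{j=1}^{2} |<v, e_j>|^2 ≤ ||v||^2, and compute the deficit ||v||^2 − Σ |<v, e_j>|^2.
Σ |<v, e_j>|^2 = 9; ||v||^2 = 14; deficit = 5

Write each e_j = u_j / sqrt(<u_j, u_j>) where u_j is the displayed integer vector. Then <v, e_j> = <v, u_j> / sqrt(<u_j, u_j>), so |<v, e_j>|^2 = <v, u_j>^2 / <u_j, u_j>.
Coefficients: <v, e_1> = -4/sqrt(4), <v, e_2> = 5/sqrt(5).
Square and sum: Σ |<v, e_j>|^2 = 9.
Compute ||v||^2 = v·v = 14.
Deficit = 14 − 9 = 5 ≥ 0, confirming Bessel's inequality. (The deficit equals ||v − Σ <v,e_j> e_j||^2, the squared distance from v to span{e_j}.)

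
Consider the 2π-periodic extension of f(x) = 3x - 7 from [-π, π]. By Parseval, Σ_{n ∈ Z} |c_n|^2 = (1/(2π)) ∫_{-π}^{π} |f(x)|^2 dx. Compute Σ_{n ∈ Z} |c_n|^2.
Σ |c_n|^2 = 3π^2 + 49

Expand and integrate term by term over [-π, π]:
  ∫ (3x)^2 dx = 9·(2π^3/3); ∫ 2·3·(-7)·x dx = 0 (odd integrand); ∫ (-7)^2 dx = 49·2π.
So (1/(2π)) ∫_{-π}^{π} (3x - 7)^2 dx = 9π^2/3 + 49 = 3π^2 + 49.
Parseval ⇒ Σ |c_n|^2 = 3π^2 + 49.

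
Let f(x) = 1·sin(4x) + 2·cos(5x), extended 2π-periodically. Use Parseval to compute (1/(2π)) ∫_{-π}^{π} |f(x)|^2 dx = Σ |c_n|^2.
Σ |c_n|^2 = 5/2

Expand |f|^2 and use orthogonality of {sin(nx), cos(mx)} on [-π, π]:
  ∫_{-π}^{π} sin(nx)^2 dx = π, ∫ cos(mx)^2 dx = π, and cross terms integrate to 0.
So ∫_{-π}^{π} f(x)^2 dx = 1^2 · π + 2^2 · π = (1 + 4)π.
Divide by 2π: (1 + 4)/2 = 5/2.
By Parseval, this equals Σ |c_n|^2.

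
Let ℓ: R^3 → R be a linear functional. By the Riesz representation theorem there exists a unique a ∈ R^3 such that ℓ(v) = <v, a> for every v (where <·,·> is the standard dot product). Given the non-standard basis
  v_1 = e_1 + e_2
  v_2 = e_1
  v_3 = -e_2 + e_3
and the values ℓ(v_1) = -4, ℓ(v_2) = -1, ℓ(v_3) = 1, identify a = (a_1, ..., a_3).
a = (-1, -3, -2)

Write a = (a_1, ..., a_3) in the standard basis. For each basis vector v_i, ℓ(v_i) = <v_i, a> is a linear equation in the a_j's. Collect the n equations into a matrix system V a = ℓ, where row i of V is v_i (expressed in the standard basis). Since V is invertible (lower-triangular with 1s on the diagonal, up to permutation), solve by back-substitution:
  V =
[[1, 1, 0],
 [1, 0, 0],
 [0, -1, 1]]
  V a = (-4, -1, 1)
Solving gives a = (-1, -3, -2).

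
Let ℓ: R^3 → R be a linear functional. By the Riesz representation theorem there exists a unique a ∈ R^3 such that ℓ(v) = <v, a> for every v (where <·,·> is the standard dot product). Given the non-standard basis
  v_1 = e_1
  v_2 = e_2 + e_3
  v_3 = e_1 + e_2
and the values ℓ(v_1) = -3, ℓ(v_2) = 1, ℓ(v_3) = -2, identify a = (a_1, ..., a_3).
a = (-3, 1, 0)

Write a = (a_1, ..., a_3) in the standard basis. For each basis vector v_i, ℓ(v_i) = <v_i, a> is a linear equation in the a_j's. Collect the n equations into a matrix system V a = ℓ, where row i of V is v_i (expressed in the standard basis). Since V is invertible (lower-triangular with 1s on the diagonal, up to permutation), solve by back-substitution:
  V =
[[1, 0, 0],
 [0, 1, 1],
 [1, 1, 0]]
  V a = (-3, 1, -2)
Solving gives a = (-3, 1, 0).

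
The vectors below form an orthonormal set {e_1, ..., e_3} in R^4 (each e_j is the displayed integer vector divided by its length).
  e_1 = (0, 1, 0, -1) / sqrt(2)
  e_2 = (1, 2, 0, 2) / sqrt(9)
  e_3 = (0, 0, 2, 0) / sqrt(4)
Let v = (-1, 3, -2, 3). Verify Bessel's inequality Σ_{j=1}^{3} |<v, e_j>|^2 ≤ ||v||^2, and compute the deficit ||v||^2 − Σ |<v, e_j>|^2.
Σ |<v, e_j>|^2 = 157/9; ||v||^2 = 23; deficit = 50/9

Write each e_j = u_j / sqrt(<u_j, u_j>) where u_j is the displayed integer vector. Then <v, e_j> = <v, u_j> / sqrt(<u_j, u_j>), so |<v, e_j>|^2 = <v, u_j>^2 / <u_j, u_j>.
Coefficients: <v, e_1> = 0/sqrt(2), <v, e_2> = 11/sqrt(9), <v, e_3> = -4/sqrt(4).
Square and sum: Σ |<v, e_j>|^2 = 157/9.
Compute ||v||^2 = v·v = 23.
Deficit = 23 − 157/9 = 50/9 ≥ 0, confirming Bessel's inequality. (The deficit equals ||v − Σ <v,e_j> e_j||^2, the squared distance from v to span{e_j}.)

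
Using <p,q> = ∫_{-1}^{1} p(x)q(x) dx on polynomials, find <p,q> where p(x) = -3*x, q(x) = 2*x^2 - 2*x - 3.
<p,q> = 4

Expand the product: p(x)·q(x) = -6*x^3 + 6*x^2 + 9*x.
∫_{-1}^{1} of each monomial x^k gives [2/(k+1) if k even, 0 if k odd]. Integrating term-by-term (or equivalently evaluating the antiderivative F(x) = -3*x^4/2 + 2*x^3 + 9*x^2/2 at the endpoints):
  F(1) − F(−1) = 5 − (1) = 4.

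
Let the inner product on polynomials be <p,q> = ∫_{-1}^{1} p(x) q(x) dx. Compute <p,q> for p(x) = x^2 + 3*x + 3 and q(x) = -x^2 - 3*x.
<p,q> = -42/5

Expand the product: p(x)·q(x) = -x^4 - 6*x^3 - 12*x^2 - 9*x.
∫_{-1}^{1} of each monomial x^k gives [2/(k+1) if k even, 0 if k odd]. Integrating term-by-term (or equivalently evaluating the antiderivative F(x) = -x^5/5 - 3*x^4/2 - 4*x^3 - 9*x^2/2 at the endpoints):
  F(1) − F(−1) = -51/5 − (-9/5) = -42/5.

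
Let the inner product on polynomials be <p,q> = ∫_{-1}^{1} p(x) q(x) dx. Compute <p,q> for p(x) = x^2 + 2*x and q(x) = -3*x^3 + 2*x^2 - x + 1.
<p,q> = -34/15

Expand the product: p(x)·q(x) = -3*x^5 - 4*x^4 + 3*x^3 - x^2 + 2*x.
∫_{-1}^{1} of each monomial x^k gives [2/(k+1) if k even, 0 if k odd]. Integrating term-by-term (or equivalently evaluating the antiderivative F(x) = -x^6/2 - 4*x^5/5 + 3*x^4/4 - x^3/3 + x^2 at the endpoints):
  F(1) − F(−1) = 7/60 − (143/60) = -34/15.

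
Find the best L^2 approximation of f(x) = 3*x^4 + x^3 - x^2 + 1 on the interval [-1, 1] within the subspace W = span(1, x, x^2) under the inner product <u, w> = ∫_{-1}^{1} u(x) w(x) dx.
g(x) = 11*x^2/7 + 3*x/5 + 26/35

The best approximation g ∈ W is the orthogonal projection of f onto W. Writing g = a_0 + a_1 x + a_2 x^2, the coefficients solve the normal equations G · a = b where
  G_{ij} = <φ_i, φ_j> and b_i = <f, φ_i>, with φ_0 = 1, φ_1 = x, φ_2 = x^2.
G =
  [2, 0, 2/3]
  [0, 2/3, 0]
  [2/3, 0, 2/5],
b = (38/15, 2/5, 118/105).
Solving gives a_0 = 26/35, a_1 = 3/5, a_2 = 11/7, so
  g(x) = 11*x^2/7 + 3*x/5 + 26/35.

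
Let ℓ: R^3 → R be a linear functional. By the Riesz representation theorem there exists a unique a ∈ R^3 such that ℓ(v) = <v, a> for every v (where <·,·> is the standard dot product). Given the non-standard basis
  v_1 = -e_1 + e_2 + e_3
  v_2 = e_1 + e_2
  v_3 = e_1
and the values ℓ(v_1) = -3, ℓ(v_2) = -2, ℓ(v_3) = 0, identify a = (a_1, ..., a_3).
a = (0, -2, -1)

Write a = (a_1, ..., a_3) in the standard basis. For each basis vector v_i, ℓ(v_i) = <v_i, a> is a linear equation in the a_j's. Collect the n equations into a matrix system V a = ℓ, where row i of V is v_i (expressed in the standard basis). Since V is invertible (lower-triangular with 1s on the diagonal, up to permutation), solve by back-substitution:
  V =
[[-1, 1, 1],
 [1, 1, 0],
 [1, 0, 0]]
  V a = (-3, -2, 0)
Solving gives a = (0, -2, -1).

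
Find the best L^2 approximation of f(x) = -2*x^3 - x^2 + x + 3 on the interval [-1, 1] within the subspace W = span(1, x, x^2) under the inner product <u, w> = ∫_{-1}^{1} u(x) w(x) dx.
g(x) = -x^2 - x/5 + 3

The best approximation g ∈ W is the orthogonal projection of f onto W. Writing g = a_0 + a_1 x + a_2 x^2, the coefficients solve the normal equations G · a = b where
  G_{ij} = <φ_i, φ_j> and b_i = <f, φ_i>, with φ_0 = 1, φ_1 = x, φ_2 = x^2.
G =
  [2, 0, 2/3]
  [0, 2/3, 0]
  [2/3, 0, 2/5],
b = (16/3, -2/15, 8/5).
Solving gives a_0 = 3, a_1 = -1/5, a_2 = -1, so
  g(x) = -x^2 - x/5 + 3.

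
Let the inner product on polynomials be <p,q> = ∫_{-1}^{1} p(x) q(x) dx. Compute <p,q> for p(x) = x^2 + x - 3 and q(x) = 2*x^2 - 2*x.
<p,q> = -68/15

Expand the product: p(x)·q(x) = 2*x^4 - 8*x^2 + 6*x.
∫_{-1}^{1} of each monomial x^k gives [2/(k+1) if k even, 0 if k odd]. Integrating term-by-term (or equivalently evaluating the antiderivative F(x) = 2*x^5/5 - 8*x^3/3 + 3*x^2 at the endpoints):
  F(1) − F(−1) = 11/15 − (79/15) = -68/15.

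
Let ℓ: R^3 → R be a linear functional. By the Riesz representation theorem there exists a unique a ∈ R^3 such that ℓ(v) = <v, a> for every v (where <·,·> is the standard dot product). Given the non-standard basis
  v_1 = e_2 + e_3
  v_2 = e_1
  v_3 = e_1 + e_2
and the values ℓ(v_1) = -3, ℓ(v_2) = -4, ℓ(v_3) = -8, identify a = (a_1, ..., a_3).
a = (-4, -4, 1)

Write a = (a_1, ..., a_3) in the standard basis. For each basis vector v_i, ℓ(v_i) = <v_i, a> is a linear equation in the a_j's. Collect the n equations into a matrix system V a = ℓ, where row i of V is v_i (expressed in the standard basis). Since V is invertible (lower-triangular with 1s on the diagonal, up to permutation), solve by back-substitution:
  V =
[[0, 1, 1],
 [1, 0, 0],
 [1, 1, 0]]
  V a = (-3, -4, -8)
Solving gives a = (-4, -4, 1).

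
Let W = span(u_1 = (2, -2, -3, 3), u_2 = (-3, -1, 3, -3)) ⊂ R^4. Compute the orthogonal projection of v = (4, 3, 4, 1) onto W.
proj_W(v) = (137/122, 483/122, 27/122, -27/122)

Set up U = [u_1 | ... | u_2] ∈ R^(4×2). The projector onto W = col(U) is P = U (U^T U)^(-1) U^T.
Compute U^T U =
  [26, -22]
  [-22, 28],
and U^T v = (-7, -6).
Solve U^T U · c = U^T v for the coefficients: c = (-82/61, -155/122). The projection is proj_W(v) = U c.
Check: (v - proj_W(v)) · u_1 = 0  (should be 0).
Check: (v - proj_W(v)) · u_2 = 0  (should be 0).
Result: proj_W(v) = (137/122, 483/122, 27/122, -27/122).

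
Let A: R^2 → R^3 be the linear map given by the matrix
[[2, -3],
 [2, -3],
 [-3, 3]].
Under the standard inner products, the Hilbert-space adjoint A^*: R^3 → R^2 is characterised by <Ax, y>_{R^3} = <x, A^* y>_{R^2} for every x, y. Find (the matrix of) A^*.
A^* = A^T =
[[2, 2, -3],
 [-3, -3, 3]]

For real matrices with standard dot products, the defining identity <Ax, y> = <x, A^* y> gives (Ax)^T y = x^T (A^*) y, i.e. x^T A^T y = x^T (A^*) y. Since this holds for all x, y, we must have A^* = A^T. Therefore
A^* =
[[2, 2, -3],
 [-3, -3, 3]].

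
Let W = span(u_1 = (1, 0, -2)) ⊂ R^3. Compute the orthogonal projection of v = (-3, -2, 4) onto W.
proj_W(v) = (-11/5, 0, 22/5)

Set up U = [u_1 | ... | u_1] ∈ R^(3×1). The projector onto W = col(U) is P = U (U^T U)^(-1) U^T.
Compute U^T U =
  [5],
and U^T v = (-11).
Solve U^T U · c = U^T v for the coefficients: c = (-11/5). The projection is proj_W(v) = U c.
Check: (v - proj_W(v)) · u_1 = 0  (should be 0).
Result: proj_W(v) = (-11/5, 0, 22/5).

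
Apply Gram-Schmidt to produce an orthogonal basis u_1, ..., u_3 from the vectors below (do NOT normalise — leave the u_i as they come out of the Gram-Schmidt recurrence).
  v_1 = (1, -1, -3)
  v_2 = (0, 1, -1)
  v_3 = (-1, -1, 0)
Orthogonal basis:
  u_1 = (1, -1, -3)
  u_2 = (-2/11, 13/11, -5/11)
  u_3 = (-10/9, -5/18, -5/18)

Apply the Gram-Schmidt recurrence
  u_1 = v_1
  u_i = v_i − Σ_{j<i} ((v_i · u_j) / (u_j · u_j)) · u_j.

Step by step this gives:
  u_1 = (1, -1, -3)
  u_2 = (-2/11, 13/11, -5/11)
  u_3 = (-10/9, -5/18, -5/18)

Orthogonality check:
  u_2 · u_1 = 0 (should be 0)
  u_3 · u_1 = 0 (should be 0)
  u_3 · u_2 = 0 (should be 0)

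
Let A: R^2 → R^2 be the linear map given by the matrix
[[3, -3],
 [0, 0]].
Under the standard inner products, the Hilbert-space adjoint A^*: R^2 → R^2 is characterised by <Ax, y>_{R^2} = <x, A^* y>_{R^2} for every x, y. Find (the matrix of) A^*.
A^* = A^T =
[[3, 0],
 [-3, 0]]

For real matrices with standard dot products, the defining identity <Ax, y> = <x, A^* y> gives (Ax)^T y = x^T (A^*) y, i.e. x^T A^T y = x^T (A^*) y. Since this holds for all x, y, we must have A^* = A^T. Therefore
A^* =
[[3, 0],
 [-3, 0]].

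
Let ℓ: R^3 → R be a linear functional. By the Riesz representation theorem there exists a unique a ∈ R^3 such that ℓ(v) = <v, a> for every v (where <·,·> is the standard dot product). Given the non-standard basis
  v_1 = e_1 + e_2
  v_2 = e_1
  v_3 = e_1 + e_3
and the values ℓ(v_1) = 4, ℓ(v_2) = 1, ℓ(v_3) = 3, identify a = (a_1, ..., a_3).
a = (1, 3, 2)

Write a = (a_1, ..., a_3) in the standard basis. For each basis vector v_i, ℓ(v_i) = <v_i, a> is a linear equation in the a_j's. Collect the n equations into a matrix system V a = ℓ, where row i of V is v_i (expressed in the standard basis). Since V is invertible (lower-triangular with 1s on the diagonal, up to permutation), solve by back-substitution:
  V =
[[1, 1, 0],
 [1, 0, 0],
 [1, 0, 1]]
  V a = (4, 1, 3)
Solving gives a = (1, 3, 2).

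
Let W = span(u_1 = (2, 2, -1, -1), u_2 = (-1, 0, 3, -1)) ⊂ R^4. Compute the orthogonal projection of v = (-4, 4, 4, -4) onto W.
proj_W(v) = (-20/47, 80/47, 260/47, -140/47)

Set up U = [u_1 | ... | u_2] ∈ R^(4×2). The projector onto W = col(U) is P = U (U^T U)^(-1) U^T.
Compute U^T U =
  [10, -4]
  [-4, 11],
and U^T v = (0, 20).
Solve U^T U · c = U^T v for the coefficients: c = (40/47, 100/47). The projection is proj_W(v) = U c.
Check: (v - proj_W(v)) · u_1 = 0  (should be 0).
Check: (v - proj_W(v)) · u_2 = 0  (should be 0).
Result: proj_W(v) = (-20/47, 80/47, 260/47, -140/47).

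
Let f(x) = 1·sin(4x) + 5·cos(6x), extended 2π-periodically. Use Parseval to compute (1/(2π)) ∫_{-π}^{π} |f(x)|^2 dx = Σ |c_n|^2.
Σ |c_n|^2 = 13

Expand |f|^2 and use orthogonality of {sin(nx), cos(mx)} on [-π, π]:
  ∫_{-π}^{π} sin(nx)^2 dx = π, ∫ cos(mx)^2 dx = π, and cross terms integrate to 0.
So ∫_{-π}^{π} f(x)^2 dx = 1^2 · π + 5^2 · π = (1 + 25)π.
Divide by 2π: (1 + 25)/2 = 13.
By Parseval, this equals Σ |c_n|^2.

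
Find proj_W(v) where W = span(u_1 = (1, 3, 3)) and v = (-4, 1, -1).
proj_W(v) = (-4/19, -12/19, -12/19)

Set up U = [u_1 | ... | u_1] ∈ R^(3×1). The projector onto W = col(U) is P = U (U^T U)^(-1) U^T.
Compute U^T U =
  [19],
and U^T v = (-4).
Solve U^T U · c = U^T v for the coefficients: c = (-4/19). The projection is proj_W(v) = U c.
Check: (v - proj_W(v)) · u_1 = 0  (should be 0).
Result: proj_W(v) = (-4/19, -12/19, -12/19).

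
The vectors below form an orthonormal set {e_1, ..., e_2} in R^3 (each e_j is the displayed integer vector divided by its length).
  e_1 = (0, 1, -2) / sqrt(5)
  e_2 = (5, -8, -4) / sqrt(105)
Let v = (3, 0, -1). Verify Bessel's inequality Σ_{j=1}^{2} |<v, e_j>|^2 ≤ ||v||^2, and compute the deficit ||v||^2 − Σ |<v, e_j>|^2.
Σ |<v, e_j>|^2 = 89/21; ||v||^2 = 10; deficit = 121/21

Write each e_j = u_j / sqrt(<u_j, u_j>) where u_j is the displayed integer vector. Then <v, e_j> = <v, u_j> / sqrt(<u_j, u_j>), so |<v, e_j>|^2 = <v, u_j>^2 / <u_j, u_j>.
Coefficients: <v, e_1> = 2/sqrt(5), <v, e_2> = 19/sqrt(105).
Square and sum: Σ |<v, e_j>|^2 = 89/21.
Compute ||v||^2 = v·v = 10.
Deficit = 10 − 89/21 = 121/21 ≥ 0, confirming Bessel's inequality. (The deficit equals ||v − Σ <v,e_j> e_j||^2, the squared distance from v to span{e_j}.)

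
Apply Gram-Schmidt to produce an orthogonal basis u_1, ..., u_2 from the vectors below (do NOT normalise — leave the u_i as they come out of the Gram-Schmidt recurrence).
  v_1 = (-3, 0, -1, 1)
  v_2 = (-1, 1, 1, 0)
Orthogonal basis:
  u_1 = (-3, 0, -1, 1)
  u_2 = (-5/11, 1, 13/11, -2/11)

Apply the Gram-Schmidt recurrence
  u_1 = v_1
  u_i = v_i − Σ_{j<i} ((v_i · u_j) / (u_j · u_j)) · u_j.

Step by step this gives:
  u_1 = (-3, 0, -1, 1)
  u_2 = (-5/11, 1, 13/11, -2/11)

Orthogonality check:
  u_2 · u_1 = 0 (should be 0)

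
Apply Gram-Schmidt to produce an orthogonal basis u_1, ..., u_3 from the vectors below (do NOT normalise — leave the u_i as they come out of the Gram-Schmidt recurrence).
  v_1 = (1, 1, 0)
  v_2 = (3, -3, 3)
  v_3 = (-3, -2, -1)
Orthogonal basis:
  u_1 = (1, 1, 0)
  u_2 = (3, -3, 3)
  u_3 = (1/6, -1/6, -1/3)

Apply the Gram-Schmidt recurrence
  u_1 = v_1
  u_i = v_i − Σ_{j<i} ((v_i · u_j) / (u_j · u_j)) · u_j.

Step by step this gives:
  u_1 = (1, 1, 0)
  u_2 = (3, -3, 3)
  u_3 = (1/6, -1/6, -1/3)

Orthogonality check:
  u_2 · u_1 = 0 (should be 0)
  u_3 · u_1 = 0 (should be 0)
  u_3 · u_2 = 0 (should be 0)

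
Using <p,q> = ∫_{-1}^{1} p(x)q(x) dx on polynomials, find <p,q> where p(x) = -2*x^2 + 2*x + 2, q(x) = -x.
<p,q> = -4/3

Expand the product: p(x)·q(x) = 2*x^3 - 2*x^2 - 2*x.
∫_{-1}^{1} of each monomial x^k gives [2/(k+1) if k even, 0 if k odd]. Integrating term-by-term (or equivalently evaluating the antiderivative F(x) = x^4/2 - 2*x^3/3 - x^2 at the endpoints):
  F(1) − F(−1) = -7/6 − (1/6) = -4/3.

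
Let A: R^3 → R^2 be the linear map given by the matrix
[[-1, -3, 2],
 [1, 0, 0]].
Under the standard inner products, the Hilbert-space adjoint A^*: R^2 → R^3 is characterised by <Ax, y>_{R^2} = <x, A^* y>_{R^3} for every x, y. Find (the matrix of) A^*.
A^* = A^T =
[[-1, 1],
 [-3, 0],
 [2, 0]]

For real matrices with standard dot products, the defining identity <Ax, y> = <x, A^* y> gives (Ax)^T y = x^T (A^*) y, i.e. x^T A^T y = x^T (A^*) y. Since this holds for all x, y, we must have A^* = A^T. Therefore
A^* =
[[-1, 1],
 [-3, 0],
 [2, 0]].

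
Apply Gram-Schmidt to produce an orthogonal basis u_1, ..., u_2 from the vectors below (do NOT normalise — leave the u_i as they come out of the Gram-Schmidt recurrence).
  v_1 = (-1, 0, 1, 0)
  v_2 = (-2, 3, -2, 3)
Orthogonal basis:
  u_1 = (-1, 0, 1, 0)
  u_2 = (-2, 3, -2, 3)

Apply the Gram-Schmidt recurrence
  u_1 = v_1
  u_i = v_i − Σ_{j<i} ((v_i · u_j) / (u_j · u_j)) · u_j.

Step by step this gives:
  u_1 = (-1, 0, 1, 0)
  u_2 = (-2, 3, -2, 3)

Orthogonality check:
  u_2 · u_1 = 0 (should be 0)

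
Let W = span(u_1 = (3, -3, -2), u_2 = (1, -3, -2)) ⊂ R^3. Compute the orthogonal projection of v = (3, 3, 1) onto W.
proj_W(v) = (3, 33/13, 22/13)

Set up U = [u_1 | ... | u_2] ∈ R^(3×2). The projector onto W = col(U) is P = U (U^T U)^(-1) U^T.
Compute U^T U =
  [22, 16]
  [16, 14],
and U^T v = (-2, -8).
Solve U^T U · c = U^T v for the coefficients: c = (25/13, -36/13). The projection is proj_W(v) = U c.
Check: (v - proj_W(v)) · u_1 = 0  (should be 0).
Check: (v - proj_W(v)) · u_2 = 0  (should be 0).
Result: proj_W(v) = (3, 33/13, 22/13).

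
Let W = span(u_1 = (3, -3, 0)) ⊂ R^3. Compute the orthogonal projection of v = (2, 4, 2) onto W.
proj_W(v) = (-1, 1, 0)

Set up U = [u_1 | ... | u_1] ∈ R^(3×1). The projector onto W = col(U) is P = U (U^T U)^(-1) U^T.
Compute U^T U =
  [18],
and U^T v = (-6).
Solve U^T U · c = U^T v for the coefficients: c = (-1/3). The projection is proj_W(v) = U c.
Check: (v - proj_W(v)) · u_1 = 0  (should be 0).
Result: proj_W(v) = (-1, 1, 0).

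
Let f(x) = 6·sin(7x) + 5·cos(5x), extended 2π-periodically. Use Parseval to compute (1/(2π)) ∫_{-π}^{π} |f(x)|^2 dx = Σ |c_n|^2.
Σ |c_n|^2 = 61/2

Expand |f|^2 and use orthogonality of {sin(nx), cos(mx)} on [-π, π]:
  ∫_{-π}^{π} sin(nx)^2 dx = π, ∫ cos(mx)^2 dx = π, and cross terms integrate to 0.
So ∫_{-π}^{π} f(x)^2 dx = 6^2 · π + 5^2 · π = (36 + 25)π.
Divide by 2π: (36 + 25)/2 = 61/2.
By Parseval, this equals Σ |c_n|^2.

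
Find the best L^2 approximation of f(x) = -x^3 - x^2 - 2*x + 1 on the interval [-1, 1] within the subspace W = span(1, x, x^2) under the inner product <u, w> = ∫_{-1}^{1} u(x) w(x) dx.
g(x) = -x^2 - 13*x/5 + 1

The best approximation g ∈ W is the orthogonal projection of f onto W. Writing g = a_0 + a_1 x + a_2 x^2, the coefficients solve the normal equations G · a = b where
  G_{ij} = <φ_i, φ_j> and b_i = <f, φ_i>, with φ_0 = 1, φ_1 = x, φ_2 = x^2.
G =
  [2, 0, 2/3]
  [0, 2/3, 0]
  [2/3, 0, 2/5],
b = (4/3, -26/15, 4/15).
Solving gives a_0 = 1, a_1 = -13/5, a_2 = -1, so
  g(x) = -x^2 - 13*x/5 + 1.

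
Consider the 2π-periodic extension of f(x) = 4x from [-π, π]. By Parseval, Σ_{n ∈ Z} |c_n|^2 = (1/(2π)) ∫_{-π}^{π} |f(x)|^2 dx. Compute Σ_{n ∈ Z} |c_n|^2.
Σ |c_n|^2 = 16π^2/3

Expand and integrate term by term over [-π, π]:
  ∫ (4x)^2 dx = 16·(2π^3/3); ∫ 2·4·(0)·x dx = 0 (odd integrand); ∫ 0^2 dx = 0·2π.
So (1/(2π)) ∫_{-π}^{π} (4x)^2 dx = 16π^2/3 + 0 = 16π^2/3.
Parseval ⇒ Σ |c_n|^2 = 16π^2/3.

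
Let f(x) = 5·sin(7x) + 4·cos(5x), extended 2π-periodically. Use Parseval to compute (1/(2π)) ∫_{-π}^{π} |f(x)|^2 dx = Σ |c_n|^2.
Σ |c_n|^2 = 41/2

Expand |f|^2 and use orthogonality of {sin(nx), cos(mx)} on [-π, π]:
  ∫_{-π}^{π} sin(nx)^2 dx = π, ∫ cos(mx)^2 dx = π, and cross terms integrate to 0.
So ∫_{-π}^{π} f(x)^2 dx = 5^2 · π + 4^2 · π = (25 + 16)π.
Divide by 2π: (25 + 16)/2 = 41/2.
By Parseval, this equals Σ |c_n|^2.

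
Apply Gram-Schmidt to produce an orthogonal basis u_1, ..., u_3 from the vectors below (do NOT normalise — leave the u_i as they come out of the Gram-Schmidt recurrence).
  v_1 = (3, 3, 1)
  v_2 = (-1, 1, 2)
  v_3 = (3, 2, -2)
Orthogonal basis:
  u_1 = (3, 3, 1)
  u_2 = (-25/19, 13/19, 36/19)
  u_3 = (-1/2, 7/10, -3/5)

Apply the Gram-Schmidt recurrence
  u_1 = v_1
  u_i = v_i − Σ_{j<i} ((v_i · u_j) / (u_j · u_j)) · u_j.

Step by step this gives:
  u_1 = (3, 3, 1)
  u_2 = (-25/19, 13/19, 36/19)
  u_3 = (-1/2, 7/10, -3/5)

Orthogonality check:
  u_2 · u_1 = 0 (should be 0)
  u_3 · u_1 = 0 (should be 0)
  u_3 · u_2 = 0 (should be 0)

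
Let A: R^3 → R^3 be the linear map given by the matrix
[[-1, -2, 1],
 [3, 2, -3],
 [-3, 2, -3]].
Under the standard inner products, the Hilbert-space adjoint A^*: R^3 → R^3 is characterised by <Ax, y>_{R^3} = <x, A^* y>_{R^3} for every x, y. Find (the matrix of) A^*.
A^* = A^T =
[[-1, 3, -3],
 [-2, 2, 2],
 [1, -3, -3]]

For real matrices with standard dot products, the defining identity <Ax, y> = <x, A^* y> gives (Ax)^T y = x^T (A^*) y, i.e. x^T A^T y = x^T (A^*) y. Since this holds for all x, y, we must have A^* = A^T. Therefore
A^* =
[[-1, 3, -3],
 [-2, 2, 2],
 [1, -3, -3]].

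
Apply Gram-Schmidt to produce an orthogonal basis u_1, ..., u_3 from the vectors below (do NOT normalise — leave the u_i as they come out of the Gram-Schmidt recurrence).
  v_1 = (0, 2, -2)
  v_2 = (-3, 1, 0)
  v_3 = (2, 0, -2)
Orthogonal basis:
  u_1 = (0, 2, -2)
  u_2 = (-3, 1/2, 1/2)
  u_3 = (-4/19, -12/19, -12/19)

Apply the Gram-Schmidt recurrence
  u_1 = v_1
  u_i = v_i − Σ_{j<i} ((v_i · u_j) / (u_j · u_j)) · u_j.

Step by step this gives:
  u_1 = (0, 2, -2)
  u_2 = (-3, 1/2, 1/2)
  u_3 = (-4/19, -12/19, -12/19)

Orthogonality check:
  u_2 · u_1 = 0 (should be 0)
  u_3 · u_1 = 0 (should be 0)
  u_3 · u_2 = 0 (should be 0)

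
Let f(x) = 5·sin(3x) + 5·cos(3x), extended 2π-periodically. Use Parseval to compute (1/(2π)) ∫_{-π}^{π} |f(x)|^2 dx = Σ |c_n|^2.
Σ |c_n|^2 = 25

Expand |f|^2 and use orthogonality of {sin(nx), cos(mx)} on [-π, π]:
  ∫_{-π}^{π} sin(nx)^2 dx = π, ∫ cos(mx)^2 dx = π, and cross terms integrate to 0.
So ∫_{-π}^{π} f(x)^2 dx = 5^2 · π + 5^2 · π = (25 + 25)π.
Divide by 2π: (25 + 25)/2 = 25.
By Parseval, this equals Σ |c_n|^2.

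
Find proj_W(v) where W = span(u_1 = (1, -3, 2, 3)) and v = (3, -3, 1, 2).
proj_W(v) = (20/23, -60/23, 40/23, 60/23)

Set up U = [u_1 | ... | u_1] ∈ R^(4×1). The projector onto W = col(U) is P = U (U^T U)^(-1) U^T.
Compute U^T U =
  [23],
and U^T v = (20).
Solve U^T U · c = U^T v for the coefficients: c = (20/23). The projection is proj_W(v) = U c.
Check: (v - proj_W(v)) · u_1 = 0  (should be 0).
Result: proj_W(v) = (20/23, -60/23, 40/23, 60/23).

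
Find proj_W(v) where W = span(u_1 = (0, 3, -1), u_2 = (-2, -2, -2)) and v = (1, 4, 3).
proj_W(v) = (31/13, 95/26, 51/26)

Set up U = [u_1 | ... | u_2] ∈ R^(3×2). The projector onto W = col(U) is P = U (U^T U)^(-1) U^T.
Compute U^T U =
  [10, -4]
  [-4, 12],
and U^T v = (9, -16).
Solve U^T U · c = U^T v for the coefficients: c = (11/26, -31/26). The projection is proj_W(v) = U c.
Check: (v - proj_W(v)) · u_1 = 0  (should be 0).
Check: (v - proj_W(v)) · u_2 = 0  (should be 0).
Result: proj_W(v) = (31/13, 95/26, 51/26).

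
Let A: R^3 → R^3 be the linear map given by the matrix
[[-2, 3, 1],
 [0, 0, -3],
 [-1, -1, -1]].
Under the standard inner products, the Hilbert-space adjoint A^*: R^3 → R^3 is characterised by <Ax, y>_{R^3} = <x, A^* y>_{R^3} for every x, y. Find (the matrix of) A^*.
A^* = A^T =
[[-2, 0, -1],
 [3, 0, -1],
 [1, -3, -1]]

For real matrices with standard dot products, the defining identity <Ax, y> = <x, A^* y> gives (Ax)^T y = x^T (A^*) y, i.e. x^T A^T y = x^T (A^*) y. Since this holds for all x, y, we must have A^* = A^T. Therefore
A^* =
[[-2, 0, -1],
 [3, 0, -1],
 [1, -3, -1]].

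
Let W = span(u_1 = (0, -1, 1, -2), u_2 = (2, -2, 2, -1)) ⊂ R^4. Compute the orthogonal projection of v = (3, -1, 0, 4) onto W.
proj_W(v) = (22/7, -17/42, 17/42, 82/21)

Set up U = [u_1 | ... | u_2] ∈ R^(4×2). The projector onto W = col(U) is P = U (U^T U)^(-1) U^T.
Compute U^T U =
  [6, 6]
  [6, 13],
and U^T v = (-7, 4).
Solve U^T U · c = U^T v for the coefficients: c = (-115/42, 11/7). The projection is proj_W(v) = U c.
Check: (v - proj_W(v)) · u_1 = 0  (should be 0).
Check: (v - proj_W(v)) · u_2 = 0  (should be 0).
Result: proj_W(v) = (22/7, -17/42, 17/42, 82/21).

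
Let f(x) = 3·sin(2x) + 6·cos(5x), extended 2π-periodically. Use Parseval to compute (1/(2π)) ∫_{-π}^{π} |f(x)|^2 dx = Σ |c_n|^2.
Σ |c_n|^2 = 45/2

Expand |f|^2 and use orthogonality of {sin(nx), cos(mx)} on [-π, π]:
  ∫_{-π}^{π} sin(nx)^2 dx = π, ∫ cos(mx)^2 dx = π, and cross terms integrate to 0.
So ∫_{-π}^{π} f(x)^2 dx = 3^2 · π + 6^2 · π = (9 + 36)π.
Divide by 2π: (9 + 36)/2 = 45/2.
By Parseval, this equals Σ |c_n|^2.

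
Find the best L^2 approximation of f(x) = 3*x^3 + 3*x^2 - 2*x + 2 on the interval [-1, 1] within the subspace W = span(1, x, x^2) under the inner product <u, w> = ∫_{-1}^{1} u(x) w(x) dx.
g(x) = 3*x^2 - x/5 + 2

The best approximation g ∈ W is the orthogonal projection of f onto W. Writing g = a_0 + a_1 x + a_2 x^2, the coefficients solve the normal equations G · a = b where
  G_{ij} = <φ_i, φ_j> and b_i = <f, φ_i>, with φ_0 = 1, φ_1 = x, φ_2 = x^2.
G =
  [2, 0, 2/3]
  [0, 2/3, 0]
  [2/3, 0, 2/5],
b = (6, -2/15, 38/15).
Solving gives a_0 = 2, a_1 = -1/5, a_2 = 3, so
  g(x) = 3*x^2 - x/5 + 2.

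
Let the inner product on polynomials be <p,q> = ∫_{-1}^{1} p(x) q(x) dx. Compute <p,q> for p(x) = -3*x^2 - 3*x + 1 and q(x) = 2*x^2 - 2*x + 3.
<p,q> = 44/15

Expand the product: p(x)·q(x) = -6*x^4 - x^2 - 11*x + 3.
∫_{-1}^{1} of each monomial x^k gives [2/(k+1) if k even, 0 if k odd]. Integrating term-by-term (or equivalently evaluating the antiderivative F(x) = -6*x^5/5 - x^3/3 - 11*x^2/2 + 3*x at the endpoints):
  F(1) − F(−1) = -121/30 − (-209/30) = 44/15.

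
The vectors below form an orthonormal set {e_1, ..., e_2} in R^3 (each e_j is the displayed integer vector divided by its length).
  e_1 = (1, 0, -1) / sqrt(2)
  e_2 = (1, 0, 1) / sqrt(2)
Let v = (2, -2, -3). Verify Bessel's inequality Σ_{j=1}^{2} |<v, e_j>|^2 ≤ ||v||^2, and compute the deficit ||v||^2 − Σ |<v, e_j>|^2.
Σ |<v, e_j>|^2 = 13; ||v||^2 = 17; deficit = 4

Write each e_j = u_j / sqrt(<u_j, u_j>) where u_j is the displayed integer vector. Then <v, e_j> = <v, u_j> / sqrt(<u_j, u_j>), so |<v, e_j>|^2 = <v, u_j>^2 / <u_j, u_j>.
Coefficients: <v, e_1> = 5/sqrt(2), <v, e_2> = -1/sqrt(2).
Square and sum: Σ |<v, e_j>|^2 = 13.
Compute ||v||^2 = v·v = 17.
Deficit = 17 − 13 = 4 ≥ 0, confirming Bessel's inequality. (The deficit equals ||v − Σ <v,e_j> e_j||^2, the squared distance from v to span{e_j}.)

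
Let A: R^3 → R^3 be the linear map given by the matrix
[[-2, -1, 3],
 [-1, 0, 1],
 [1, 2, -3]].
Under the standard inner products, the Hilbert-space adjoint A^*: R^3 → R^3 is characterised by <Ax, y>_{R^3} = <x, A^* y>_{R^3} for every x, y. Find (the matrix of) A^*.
A^* = A^T =
[[-2, -1, 1],
 [-1, 0, 2],
 [3, 1, -3]]

For real matrices with standard dot products, the defining identity <Ax, y> = <x, A^* y> gives (Ax)^T y = x^T (A^*) y, i.e. x^T A^T y = x^T (A^*) y. Since this holds for all x, y, we must have A^* = A^T. Therefore
A^* =
[[-2, -1, 1],
 [-1, 0, 2],
 [3, 1, -3]].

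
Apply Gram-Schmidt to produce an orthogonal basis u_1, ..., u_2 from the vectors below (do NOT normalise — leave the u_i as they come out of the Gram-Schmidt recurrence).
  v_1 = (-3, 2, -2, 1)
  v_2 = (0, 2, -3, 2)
Orthogonal basis:
  u_1 = (-3, 2, -2, 1)
  u_2 = (2, 2/3, -5/3, 4/3)

Apply the Gram-Schmidt recurrence
  u_1 = v_1
  u_i = v_i − Σ_{j<i} ((v_i · u_j) / (u_j · u_j)) · u_j.

Step by step this gives:
  u_1 = (-3, 2, -2, 1)
  u_2 = (2, 2/3, -5/3, 4/3)

Orthogonality check:
  u_2 · u_1 = 0 (should be 0)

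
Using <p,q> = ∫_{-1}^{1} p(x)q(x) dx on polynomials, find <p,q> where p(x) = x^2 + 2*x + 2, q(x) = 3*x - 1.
<p,q> = -2/3

Expand the product: p(x)·q(x) = 3*x^3 + 5*x^2 + 4*x - 2.
∫_{-1}^{1} of each monomial x^k gives [2/(k+1) if k even, 0 if k odd]. Integrating term-by-term (or equivalently evaluating the antiderivative F(x) = 3*x^4/4 + 5*x^3/3 + 2*x^2 - 2*x at the endpoints):
  F(1) − F(−1) = 29/12 − (37/12) = -2/3.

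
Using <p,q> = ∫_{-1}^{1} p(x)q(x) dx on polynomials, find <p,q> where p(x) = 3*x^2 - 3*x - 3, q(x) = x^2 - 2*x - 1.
<p,q> = 36/5

Expand the product: p(x)·q(x) = 3*x^4 - 9*x^3 + 9*x + 3.
∫_{-1}^{1} of each monomial x^k gives [2/(k+1) if k even, 0 if k odd]. Integrating term-by-term (or equivalently evaluating the antiderivative F(x) = 3*x^5/5 - 9*x^4/4 + 9*x^2/2 + 3*x at the endpoints):
  F(1) − F(−1) = 117/20 − (-27/20) = 36/5.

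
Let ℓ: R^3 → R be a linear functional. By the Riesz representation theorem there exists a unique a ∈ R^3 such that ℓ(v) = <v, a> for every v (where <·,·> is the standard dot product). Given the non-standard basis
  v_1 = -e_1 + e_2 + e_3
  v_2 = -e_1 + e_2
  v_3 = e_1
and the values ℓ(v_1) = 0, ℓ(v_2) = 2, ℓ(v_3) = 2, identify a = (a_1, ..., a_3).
a = (2, 4, -2)

Write a = (a_1, ..., a_3) in the standard basis. For each basis vector v_i, ℓ(v_i) = <v_i, a> is a linear equation in the a_j's. Collect the n equations into a matrix system V a = ℓ, where row i of V is v_i (expressed in the standard basis). Since V is invertible (lower-triangular with 1s on the diagonal, up to permutation), solve by back-substitution:
  V =
[[-1, 1, 1],
 [-1, 1, 0],
 [1, 0, 0]]
  V a = (0, 2, 2)
Solving gives a = (2, 4, -2).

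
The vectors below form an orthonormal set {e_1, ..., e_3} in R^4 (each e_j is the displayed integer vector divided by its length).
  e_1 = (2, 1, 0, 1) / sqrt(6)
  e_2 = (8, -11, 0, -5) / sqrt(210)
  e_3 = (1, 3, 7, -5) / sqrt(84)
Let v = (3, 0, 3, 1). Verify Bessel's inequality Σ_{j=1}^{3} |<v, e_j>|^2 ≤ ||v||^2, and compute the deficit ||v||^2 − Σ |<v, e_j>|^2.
Σ |<v, e_j>|^2 = 851/60; ||v||^2 = 19; deficit = 289/60

Write each e_j = u_j / sqrt(<u_j, u_j>) where u_j is the displayed integer vector. Then <v, e_j> = <v, u_j> / sqrt(<u_j, u_j>), so |<v, e_j>|^2 = <v, u_j>^2 / <u_j, u_j>.
Coefficients: <v, e_1> = 7/sqrt(6), <v, e_2> = 19/sqrt(210), <v, e_3> = 19/sqrt(84).
Square and sum: Σ |<v, e_j>|^2 = 851/60.
Compute ||v||^2 = v·v = 19.
Deficit = 19 − 851/60 = 289/60 ≥ 0, confirming Bessel's inequality. (The deficit equals ||v − Σ <v,e_j> e_j||^2, the squared distance from v to span{e_j}.)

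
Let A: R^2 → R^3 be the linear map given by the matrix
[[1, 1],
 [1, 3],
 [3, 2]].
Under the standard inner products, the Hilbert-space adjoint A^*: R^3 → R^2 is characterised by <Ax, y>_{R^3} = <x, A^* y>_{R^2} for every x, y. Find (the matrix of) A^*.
A^* = A^T =
[[1, 1, 3],
 [1, 3, 2]]

For real matrices with standard dot products, the defining identity <Ax, y> = <x, A^* y> gives (Ax)^T y = x^T (A^*) y, i.e. x^T A^T y = x^T (A^*) y. Since this holds for all x, y, we must have A^* = A^T. Therefore
A^* =
[[1, 1, 3],
 [1, 3, 2]].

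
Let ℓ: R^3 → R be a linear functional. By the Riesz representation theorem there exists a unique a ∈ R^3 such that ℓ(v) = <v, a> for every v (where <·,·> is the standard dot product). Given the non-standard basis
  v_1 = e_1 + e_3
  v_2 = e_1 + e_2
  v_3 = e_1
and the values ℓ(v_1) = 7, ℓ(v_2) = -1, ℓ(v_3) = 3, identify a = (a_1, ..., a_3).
a = (3, -4, 4)

Write a = (a_1, ..., a_3) in the standard basis. For each basis vector v_i, ℓ(v_i) = <v_i, a> is a linear equation in the a_j's. Collect the n equations into a matrix system V a = ℓ, where row i of V is v_i (expressed in the standard basis). Since V is invertible (lower-triangular with 1s on the diagonal, up to permutation), solve by back-substitution:
  V =
[[1, 0, 1],
 [1, 1, 0],
 [1, 0, 0]]
  V a = (7, -1, 3)
Solving gives a = (3, -4, 4).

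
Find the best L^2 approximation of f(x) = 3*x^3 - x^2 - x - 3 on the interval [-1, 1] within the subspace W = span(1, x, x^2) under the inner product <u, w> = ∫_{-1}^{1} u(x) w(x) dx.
g(x) = -x^2 + 4*x/5 - 3

The best approximation g ∈ W is the orthogonal projection of f onto W. Writing g = a_0 + a_1 x + a_2 x^2, the coefficients solve the normal equations G · a = b where
  G_{ij} = <φ_i, φ_j> and b_i = <f, φ_i>, with φ_0 = 1, φ_1 = x, φ_2 = x^2.
G =
  [2, 0, 2/3]
  [0, 2/3, 0]
  [2/3, 0, 2/5],
b = (-20/3, 8/15, -12/5).
Solving gives a_0 = -3, a_1 = 4/5, a_2 = -1, so
  g(x) = -x^2 + 4*x/5 - 3.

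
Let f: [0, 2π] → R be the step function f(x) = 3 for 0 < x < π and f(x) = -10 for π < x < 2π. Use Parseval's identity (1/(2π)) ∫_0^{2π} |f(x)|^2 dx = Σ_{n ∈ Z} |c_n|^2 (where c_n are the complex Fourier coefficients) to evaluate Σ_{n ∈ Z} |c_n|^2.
Σ |c_n|^2 = 109/2

Parseval equates the L^2 energy of f (normalised by 1/(2π)) with the ℓ^2 sum of its Fourier coefficients: (1/(2π)) ∫_0^{2π} |f|^2 = Σ |c_n|^2.
Compute the left side: (1/(2π)) [∫_0^π 3^2 dx + ∫_π^{2π} (-10)^2 dx] = (1/(2π)) · (9π + 100π) = (9 + 100)/2 = 109/2.
So Σ_{n ∈ Z} |c_n|^2 = 109/2.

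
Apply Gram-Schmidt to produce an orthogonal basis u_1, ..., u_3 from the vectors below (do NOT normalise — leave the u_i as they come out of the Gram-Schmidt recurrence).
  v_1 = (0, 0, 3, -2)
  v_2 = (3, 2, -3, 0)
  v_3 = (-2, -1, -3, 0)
Orthogonal basis:
  u_1 = (0, 0, 3, -2)
  u_2 = (3, 2, -12/13, -18/13)
  u_3 = (-206/205, -69/205, -252/205, -378/205)

Apply the Gram-Schmidt recurrence
  u_1 = v_1
  u_i = v_i − Σ_{j<i} ((v_i · u_j) / (u_j · u_j)) · u_j.

Step by step this gives:
  u_1 = (0, 0, 3, -2)
  u_2 = (3, 2, -12/13, -18/13)
  u_3 = (-206/205, -69/205, -252/205, -378/205)

Orthogonality check:
  u_2 · u_1 = 0 (should be 0)
  u_3 · u_1 = 0 (should be 0)
  u_3 · u_2 = 0 (should be 0)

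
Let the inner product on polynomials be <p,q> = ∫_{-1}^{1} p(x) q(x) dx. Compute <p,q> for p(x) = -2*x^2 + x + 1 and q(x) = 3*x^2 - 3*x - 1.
<p,q> = -46/15

Expand the product: p(x)·q(x) = -6*x^4 + 9*x^3 + 2*x^2 - 4*x - 1.
∫_{-1}^{1} of each monomial x^k gives [2/(k+1) if k even, 0 if k odd]. Integrating term-by-term (or equivalently evaluating the antiderivative F(x) = -6*x^5/5 + 9*x^4/4 + 2*x^3/3 - 2*x^2 - x at the endpoints):
  F(1) − F(−1) = -77/60 − (107/60) = -46/15.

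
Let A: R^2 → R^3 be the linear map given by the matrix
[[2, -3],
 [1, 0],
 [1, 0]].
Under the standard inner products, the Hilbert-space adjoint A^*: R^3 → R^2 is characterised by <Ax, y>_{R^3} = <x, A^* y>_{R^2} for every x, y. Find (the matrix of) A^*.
A^* = A^T =
[[2, 1, 1],
 [-3, 0, 0]]

For real matrices with standard dot products, the defining identity <Ax, y> = <x, A^* y> gives (Ax)^T y = x^T (A^*) y, i.e. x^T A^T y = x^T (A^*) y. Since this holds for all x, y, we must have A^* = A^T. Therefore
A^* =
[[2, 1, 1],
 [-3, 0, 0]].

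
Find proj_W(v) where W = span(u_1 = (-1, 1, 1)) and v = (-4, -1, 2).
proj_W(v) = (-5/3, 5/3, 5/3)

Set up U = [u_1 | ... | u_1] ∈ R^(3×1). The projector onto W = col(U) is P = U (U^T U)^(-1) U^T.
Compute U^T U =
  [3],
and U^T v = (5).
Solve U^T U · c = U^T v for the coefficients: c = (5/3). The projection is proj_W(v) = U c.
Check: (v - proj_W(v)) · u_1 = 0  (should be 0).
Result: proj_W(v) = (-5/3, 5/3, 5/3).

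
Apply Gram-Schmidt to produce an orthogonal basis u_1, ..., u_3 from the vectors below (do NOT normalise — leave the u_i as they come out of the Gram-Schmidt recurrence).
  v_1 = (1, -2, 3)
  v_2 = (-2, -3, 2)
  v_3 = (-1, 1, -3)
Orthogonal basis:
  u_1 = (1, -2, 3)
  u_2 = (-19/7, -11/7, -1/7)
  u_3 = (20/69, -32/69, -28/69)

Apply the Gram-Schmidt recurrence
  u_1 = v_1
  u_i = v_i − Σ_{j<i} ((v_i · u_j) / (u_j · u_j)) · u_j.

Step by step this gives:
  u_1 = (1, -2, 3)
  u_2 = (-19/7, -11/7, -1/7)
  u_3 = (20/69, -32/69, -28/69)

Orthogonality check:
  u_2 · u_1 = 0 (should be 0)
  u_3 · u_1 = 0 (should be 0)
  u_3 · u_2 = 0 (should be 0)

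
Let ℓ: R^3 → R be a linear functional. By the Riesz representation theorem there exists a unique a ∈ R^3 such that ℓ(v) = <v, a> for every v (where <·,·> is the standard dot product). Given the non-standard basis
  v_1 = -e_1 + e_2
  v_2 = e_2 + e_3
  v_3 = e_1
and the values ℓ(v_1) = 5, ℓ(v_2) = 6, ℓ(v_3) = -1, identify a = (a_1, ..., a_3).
a = (-1, 4, 2)

Write a = (a_1, ..., a_3) in the standard basis. For each basis vector v_i, ℓ(v_i) = <v_i, a> is a linear equation in the a_j's. Collect the n equations into a matrix system V a = ℓ, where row i of V is v_i (expressed in the standard basis). Since V is invertible (lower-triangular with 1s on the diagonal, up to permutation), solve by back-substitution:
  V =
[[-1, 1, 0],
 [0, 1, 1],
 [1, 0, 0]]
  V a = (5, 6, -1)
Solving gives a = (-1, 4, 2).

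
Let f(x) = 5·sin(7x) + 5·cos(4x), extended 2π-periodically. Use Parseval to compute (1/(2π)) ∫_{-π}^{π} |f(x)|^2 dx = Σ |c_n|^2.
Σ |c_n|^2 = 25

Expand |f|^2 and use orthogonality of {sin(nx), cos(mx)} on [-π, π]:
  ∫_{-π}^{π} sin(nx)^2 dx = π, ∫ cos(mx)^2 dx = π, and cross terms integrate to 0.
So ∫_{-π}^{π} f(x)^2 dx = 5^2 · π + 5^2 · π = (25 + 25)π.
Divide by 2π: (25 + 25)/2 = 25.
By Parseval, this equals Σ |c_n|^2.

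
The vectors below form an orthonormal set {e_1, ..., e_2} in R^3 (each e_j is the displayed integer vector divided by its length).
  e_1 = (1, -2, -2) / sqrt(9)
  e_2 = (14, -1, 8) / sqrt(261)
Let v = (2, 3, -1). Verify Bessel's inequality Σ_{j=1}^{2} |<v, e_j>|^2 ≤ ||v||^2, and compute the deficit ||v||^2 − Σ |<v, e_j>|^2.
Σ |<v, e_j>|^2 = 45/29; ||v||^2 = 14; deficit = 361/29

Write each e_j = u_j / sqrt(<u_j, u_j>) where u_j is the displayed integer vector. Then <v, e_j> = <v, u_j> / sqrt(<u_j, u_j>), so |<v, e_j>|^2 = <v, u_j>^2 / <u_j, u_j>.
Coefficients: <v, e_1> = -2/sqrt(9), <v, e_2> = 17/sqrt(261).
Square and sum: Σ |<v, e_j>|^2 = 45/29.
Compute ||v||^2 = v·v = 14.
Deficit = 14 − 45/29 = 361/29 ≥ 0, confirming Bessel's inequality. (The deficit equals ||v − Σ <v,e_j> e_j||^2, the squared distance from v to span{e_j}.)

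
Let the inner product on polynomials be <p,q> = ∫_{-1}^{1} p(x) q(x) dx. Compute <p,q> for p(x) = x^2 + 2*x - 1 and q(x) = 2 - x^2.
<p,q> = -12/5

Expand the product: p(x)·q(x) = -x^4 - 2*x^3 + 3*x^2 + 4*x - 2.
∫_{-1}^{1} of each monomial x^k gives [2/(k+1) if k even, 0 if k odd]. Integrating term-by-term (or equivalently evaluating the antiderivative F(x) = -x^5/5 - x^4/2 + x^3 + 2*x^2 - 2*x at the endpoints):
  F(1) − F(−1) = 3/10 − (27/10) = -12/5.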